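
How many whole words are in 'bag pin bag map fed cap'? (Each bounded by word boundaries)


Word boundaries (\b) mark the start/end of each word.
Text: 'bag pin bag map fed cap'
Splitting by whitespace:
  Word 1: 'bag'
  Word 2: 'pin'
  Word 3: 'bag'
  Word 4: 'map'
  Word 5: 'fed'
  Word 6: 'cap'
Total whole words: 6

6


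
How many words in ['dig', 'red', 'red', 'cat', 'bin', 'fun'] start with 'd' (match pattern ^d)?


Pattern ^d anchors to start of word. Check which words begin with 'd':
  'dig' -> MATCH (starts with 'd')
  'red' -> no
  'red' -> no
  'cat' -> no
  'bin' -> no
  'fun' -> no
Matching words: ['dig']
Count: 1

1


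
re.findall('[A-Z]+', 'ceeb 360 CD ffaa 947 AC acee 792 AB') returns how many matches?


Pattern '[A-Z]+' finds one or more uppercase letters.
Text: 'ceeb 360 CD ffaa 947 AC acee 792 AB'
Scanning for matches:
  Match 1: 'CD'
  Match 2: 'AC'
  Match 3: 'AB'
Total matches: 3

3


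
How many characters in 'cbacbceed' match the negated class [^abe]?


Negated class [^abe] matches any char NOT in {a, b, e}
Scanning 'cbacbceed':
  pos 0: 'c' -> MATCH
  pos 1: 'b' -> no (excluded)
  pos 2: 'a' -> no (excluded)
  pos 3: 'c' -> MATCH
  pos 4: 'b' -> no (excluded)
  pos 5: 'c' -> MATCH
  pos 6: 'e' -> no (excluded)
  pos 7: 'e' -> no (excluded)
  pos 8: 'd' -> MATCH
Total matches: 4

4


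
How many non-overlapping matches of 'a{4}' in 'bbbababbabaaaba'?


Pattern 'a{4}' matches exactly 4 consecutive a's (greedy, non-overlapping).
String: 'bbbababbabaaaba'
Scanning for runs of a's:
  Run at pos 3: 'a' (length 1) -> 0 match(es)
  Run at pos 5: 'a' (length 1) -> 0 match(es)
  Run at pos 8: 'a' (length 1) -> 0 match(es)
  Run at pos 10: 'aaa' (length 3) -> 0 match(es)
  Run at pos 14: 'a' (length 1) -> 0 match(es)
Matches found: []
Total: 0

0


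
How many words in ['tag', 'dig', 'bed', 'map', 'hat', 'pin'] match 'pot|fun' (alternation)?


Alternation 'pot|fun' matches either 'pot' or 'fun'.
Checking each word:
  'tag' -> no
  'dig' -> no
  'bed' -> no
  'map' -> no
  'hat' -> no
  'pin' -> no
Matches: []
Count: 0

0


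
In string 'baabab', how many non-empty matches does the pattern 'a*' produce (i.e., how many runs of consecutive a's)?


Pattern 'a*' matches zero or more a's. We want non-empty runs of consecutive a's.
String: 'baabab'
Walking through the string to find runs of a's:
  Run 1: positions 1-2 -> 'aa'
  Run 2: positions 4-4 -> 'a'
Non-empty runs found: ['aa', 'a']
Count: 2

2


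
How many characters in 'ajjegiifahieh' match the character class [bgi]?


Character class [bgi] matches any of: {b, g, i}
Scanning string 'ajjegiifahieh' character by character:
  pos 0: 'a' -> no
  pos 1: 'j' -> no
  pos 2: 'j' -> no
  pos 3: 'e' -> no
  pos 4: 'g' -> MATCH
  pos 5: 'i' -> MATCH
  pos 6: 'i' -> MATCH
  pos 7: 'f' -> no
  pos 8: 'a' -> no
  pos 9: 'h' -> no
  pos 10: 'i' -> MATCH
  pos 11: 'e' -> no
  pos 12: 'h' -> no
Total matches: 4

4


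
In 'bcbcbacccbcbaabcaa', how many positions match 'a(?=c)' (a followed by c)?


Lookahead 'a(?=c)' matches 'a' only when followed by 'c'.
String: 'bcbcbacccbcbaabcaa'
Checking each position where char is 'a':
  pos 5: 'a' -> MATCH (next='c')
  pos 12: 'a' -> no (next='a')
  pos 13: 'a' -> no (next='b')
  pos 16: 'a' -> no (next='a')
Matching positions: [5]
Count: 1

1


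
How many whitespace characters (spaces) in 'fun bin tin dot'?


\s matches whitespace characters (spaces, tabs, etc.).
Text: 'fun bin tin dot'
This text has 4 words separated by spaces.
Number of spaces = number of words - 1 = 4 - 1 = 3

3


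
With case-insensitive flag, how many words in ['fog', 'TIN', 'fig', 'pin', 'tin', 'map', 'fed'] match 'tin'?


Case-insensitive matching: compare each word's lowercase form to 'tin'.
  'fog' -> lower='fog' -> no
  'TIN' -> lower='tin' -> MATCH
  'fig' -> lower='fig' -> no
  'pin' -> lower='pin' -> no
  'tin' -> lower='tin' -> MATCH
  'map' -> lower='map' -> no
  'fed' -> lower='fed' -> no
Matches: ['TIN', 'tin']
Count: 2

2


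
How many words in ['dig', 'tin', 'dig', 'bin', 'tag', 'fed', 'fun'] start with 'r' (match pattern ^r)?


Pattern ^r anchors to start of word. Check which words begin with 'r':
  'dig' -> no
  'tin' -> no
  'dig' -> no
  'bin' -> no
  'tag' -> no
  'fed' -> no
  'fun' -> no
Matching words: []
Count: 0

0


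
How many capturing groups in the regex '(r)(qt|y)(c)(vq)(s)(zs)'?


To count capturing groups, count each '(' that starts a group.
Pattern: '(r)(qt|y)(c)(vq)(s)(zs)'
Walking through the pattern:
  Position 0: '(' -> group #1
  Position 3: '(' -> group #2
  Position 9: '(' -> group #3
  Position 12: '(' -> group #4
  Position 16: '(' -> group #5
  Position 19: '(' -> group #6
Total capturing groups: 6

6


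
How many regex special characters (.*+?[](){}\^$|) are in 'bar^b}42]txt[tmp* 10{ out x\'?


Regex special characters are: . * + ? [ ] ( ) { } \ ^ $ |
Scanning 'bar^b}42]txt[tmp* 10{ out x\':
  pos 3: '^' -> SPECIAL
  pos 5: '}' -> SPECIAL
  pos 8: ']' -> SPECIAL
  pos 12: '[' -> SPECIAL
  pos 16: '*' -> SPECIAL
  pos 20: '{' -> SPECIAL
  pos 27: '\' -> SPECIAL
Special chars found: ['^', '}', ']', '[', '*', '{', '\\']
Total: 7

7


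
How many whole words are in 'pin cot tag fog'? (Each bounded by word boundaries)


Word boundaries (\b) mark the start/end of each word.
Text: 'pin cot tag fog'
Splitting by whitespace:
  Word 1: 'pin'
  Word 2: 'cot'
  Word 3: 'tag'
  Word 4: 'fog'
Total whole words: 4

4


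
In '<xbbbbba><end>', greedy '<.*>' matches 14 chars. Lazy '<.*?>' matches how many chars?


Greedy '<.*>' tries to match as MUCH as possible.
Lazy '<.*?>' tries to match as LITTLE as possible.

String: '<xbbbbba><end>'
Greedy '<.*>' starts at first '<' and extends to the LAST '>': '<xbbbbba><end>' (14 chars)
Lazy '<.*?>' starts at first '<' and stops at the FIRST '>': '<xbbbbba>' (9 chars)

9


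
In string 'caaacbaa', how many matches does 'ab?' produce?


Pattern 'ab?' matches 'a' optionally followed by 'b'.
String: 'caaacbaa'
Scanning left to right for 'a' then checking next char:
  Match 1: 'a' (a not followed by b)
  Match 2: 'a' (a not followed by b)
  Match 3: 'a' (a not followed by b)
  Match 4: 'a' (a not followed by b)
  Match 5: 'a' (a not followed by b)
Total matches: 5

5


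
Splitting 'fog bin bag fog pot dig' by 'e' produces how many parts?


Splitting by 'e' breaks the string at each occurrence of the separator.
Text: 'fog bin bag fog pot dig'
Parts after split:
  Part 1: 'fog bin bag fog pot dig'
Total parts: 1

1


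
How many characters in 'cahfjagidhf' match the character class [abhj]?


Character class [abhj] matches any of: {a, b, h, j}
Scanning string 'cahfjagidhf' character by character:
  pos 0: 'c' -> no
  pos 1: 'a' -> MATCH
  pos 2: 'h' -> MATCH
  pos 3: 'f' -> no
  pos 4: 'j' -> MATCH
  pos 5: 'a' -> MATCH
  pos 6: 'g' -> no
  pos 7: 'i' -> no
  pos 8: 'd' -> no
  pos 9: 'h' -> MATCH
  pos 10: 'f' -> no
Total matches: 5

5


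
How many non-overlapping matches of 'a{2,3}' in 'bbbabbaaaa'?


Pattern 'a{2,3}' matches between 2 and 3 consecutive a's (greedy).
String: 'bbbabbaaaa'
Finding runs of a's and applying greedy matching:
  Run at pos 3: 'a' (length 1)
  Run at pos 6: 'aaaa' (length 4)
Matches: ['aaa']
Count: 1

1


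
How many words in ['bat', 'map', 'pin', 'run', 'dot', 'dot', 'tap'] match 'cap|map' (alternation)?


Alternation 'cap|map' matches either 'cap' or 'map'.
Checking each word:
  'bat' -> no
  'map' -> MATCH
  'pin' -> no
  'run' -> no
  'dot' -> no
  'dot' -> no
  'tap' -> no
Matches: ['map']
Count: 1

1


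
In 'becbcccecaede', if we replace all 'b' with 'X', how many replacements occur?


re.sub('b', 'X', text) replaces every occurrence of 'b' with 'X'.
Text: 'becbcccecaede'
Scanning for 'b':
  pos 0: 'b' -> replacement #1
  pos 3: 'b' -> replacement #2
Total replacements: 2

2


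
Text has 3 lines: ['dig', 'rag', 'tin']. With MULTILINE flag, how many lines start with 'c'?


With MULTILINE flag, ^ matches the start of each line.
Lines: ['dig', 'rag', 'tin']
Checking which lines start with 'c':
  Line 1: 'dig' -> no
  Line 2: 'rag' -> no
  Line 3: 'tin' -> no
Matching lines: []
Count: 0

0


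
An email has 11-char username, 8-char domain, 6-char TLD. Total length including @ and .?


An email address has format: username@domain.tld
Username length: 11
'@' character: 1
Domain length: 8
'.' character: 1
TLD length: 6
Total = 11 + 1 + 8 + 1 + 6 = 27

27


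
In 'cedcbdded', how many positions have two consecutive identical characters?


Looking for consecutive identical characters in 'cedcbdded':
  pos 0-1: 'c' vs 'e' -> different
  pos 1-2: 'e' vs 'd' -> different
  pos 2-3: 'd' vs 'c' -> different
  pos 3-4: 'c' vs 'b' -> different
  pos 4-5: 'b' vs 'd' -> different
  pos 5-6: 'd' vs 'd' -> MATCH ('dd')
  pos 6-7: 'd' vs 'e' -> different
  pos 7-8: 'e' vs 'd' -> different
Consecutive identical pairs: ['dd']
Count: 1

1


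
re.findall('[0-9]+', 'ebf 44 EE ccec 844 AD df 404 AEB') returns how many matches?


Pattern '[0-9]+' finds one or more digits.
Text: 'ebf 44 EE ccec 844 AD df 404 AEB'
Scanning for matches:
  Match 1: '44'
  Match 2: '844'
  Match 3: '404'
Total matches: 3

3


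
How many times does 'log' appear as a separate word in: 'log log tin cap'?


Scanning each word for exact match 'log':
  Word 1: 'log' -> MATCH
  Word 2: 'log' -> MATCH
  Word 3: 'tin' -> no
  Word 4: 'cap' -> no
Total matches: 2

2


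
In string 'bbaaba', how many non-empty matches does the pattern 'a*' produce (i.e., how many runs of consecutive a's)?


Pattern 'a*' matches zero or more a's. We want non-empty runs of consecutive a's.
String: 'bbaaba'
Walking through the string to find runs of a's:
  Run 1: positions 2-3 -> 'aa'
  Run 2: positions 5-5 -> 'a'
Non-empty runs found: ['aa', 'a']
Count: 2

2


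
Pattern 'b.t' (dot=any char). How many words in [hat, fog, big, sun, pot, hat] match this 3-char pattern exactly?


Pattern 'b.t' means: starts with 'b', any single char, ends with 't'.
Checking each word (must be exactly 3 chars):
  'hat' (len=3): no
  'fog' (len=3): no
  'big' (len=3): no
  'sun' (len=3): no
  'pot' (len=3): no
  'hat' (len=3): no
Matching words: []
Total: 0

0


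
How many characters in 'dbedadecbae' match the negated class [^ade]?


Negated class [^ade] matches any char NOT in {a, d, e}
Scanning 'dbedadecbae':
  pos 0: 'd' -> no (excluded)
  pos 1: 'b' -> MATCH
  pos 2: 'e' -> no (excluded)
  pos 3: 'd' -> no (excluded)
  pos 4: 'a' -> no (excluded)
  pos 5: 'd' -> no (excluded)
  pos 6: 'e' -> no (excluded)
  pos 7: 'c' -> MATCH
  pos 8: 'b' -> MATCH
  pos 9: 'a' -> no (excluded)
  pos 10: 'e' -> no (excluded)
Total matches: 3

3


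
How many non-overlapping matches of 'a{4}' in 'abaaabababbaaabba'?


Pattern 'a{4}' matches exactly 4 consecutive a's (greedy, non-overlapping).
String: 'abaaabababbaaabba'
Scanning for runs of a's:
  Run at pos 0: 'a' (length 1) -> 0 match(es)
  Run at pos 2: 'aaa' (length 3) -> 0 match(es)
  Run at pos 6: 'a' (length 1) -> 0 match(es)
  Run at pos 8: 'a' (length 1) -> 0 match(es)
  Run at pos 11: 'aaa' (length 3) -> 0 match(es)
  Run at pos 16: 'a' (length 1) -> 0 match(es)
Matches found: []
Total: 0

0


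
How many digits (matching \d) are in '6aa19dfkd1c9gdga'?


\d matches any digit 0-9.
Scanning '6aa19dfkd1c9gdga':
  pos 0: '6' -> DIGIT
  pos 3: '1' -> DIGIT
  pos 4: '9' -> DIGIT
  pos 9: '1' -> DIGIT
  pos 11: '9' -> DIGIT
Digits found: ['6', '1', '9', '1', '9']
Total: 5

5


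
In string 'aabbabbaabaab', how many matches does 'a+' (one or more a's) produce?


Pattern 'a+' matches one or more consecutive a's.
String: 'aabbabbaabaab'
Scanning for runs of a:
  Match 1: 'aa' (length 2)
  Match 2: 'a' (length 1)
  Match 3: 'aa' (length 2)
  Match 4: 'aa' (length 2)
Total matches: 4

4


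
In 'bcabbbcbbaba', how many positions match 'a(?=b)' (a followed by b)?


Lookahead 'a(?=b)' matches 'a' only when followed by 'b'.
String: 'bcabbbcbbaba'
Checking each position where char is 'a':
  pos 2: 'a' -> MATCH (next='b')
  pos 9: 'a' -> MATCH (next='b')
Matching positions: [2, 9]
Count: 2

2


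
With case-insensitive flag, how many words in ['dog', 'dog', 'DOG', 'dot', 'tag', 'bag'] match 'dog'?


Case-insensitive matching: compare each word's lowercase form to 'dog'.
  'dog' -> lower='dog' -> MATCH
  'dog' -> lower='dog' -> MATCH
  'DOG' -> lower='dog' -> MATCH
  'dot' -> lower='dot' -> no
  'tag' -> lower='tag' -> no
  'bag' -> lower='bag' -> no
Matches: ['dog', 'dog', 'DOG']
Count: 3

3


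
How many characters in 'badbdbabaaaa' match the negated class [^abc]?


Negated class [^abc] matches any char NOT in {a, b, c}
Scanning 'badbdbabaaaa':
  pos 0: 'b' -> no (excluded)
  pos 1: 'a' -> no (excluded)
  pos 2: 'd' -> MATCH
  pos 3: 'b' -> no (excluded)
  pos 4: 'd' -> MATCH
  pos 5: 'b' -> no (excluded)
  pos 6: 'a' -> no (excluded)
  pos 7: 'b' -> no (excluded)
  pos 8: 'a' -> no (excluded)
  pos 9: 'a' -> no (excluded)
  pos 10: 'a' -> no (excluded)
  pos 11: 'a' -> no (excluded)
Total matches: 2

2


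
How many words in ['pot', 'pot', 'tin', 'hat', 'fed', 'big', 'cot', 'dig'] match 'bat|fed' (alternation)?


Alternation 'bat|fed' matches either 'bat' or 'fed'.
Checking each word:
  'pot' -> no
  'pot' -> no
  'tin' -> no
  'hat' -> no
  'fed' -> MATCH
  'big' -> no
  'cot' -> no
  'dig' -> no
Matches: ['fed']
Count: 1

1


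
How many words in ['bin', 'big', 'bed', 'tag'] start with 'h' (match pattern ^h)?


Pattern ^h anchors to start of word. Check which words begin with 'h':
  'bin' -> no
  'big' -> no
  'bed' -> no
  'tag' -> no
Matching words: []
Count: 0

0


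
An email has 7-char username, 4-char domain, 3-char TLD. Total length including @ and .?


An email address has format: username@domain.tld
Username length: 7
'@' character: 1
Domain length: 4
'.' character: 1
TLD length: 3
Total = 7 + 1 + 4 + 1 + 3 = 16

16


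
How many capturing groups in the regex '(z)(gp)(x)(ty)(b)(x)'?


To count capturing groups, count each '(' that starts a group.
Pattern: '(z)(gp)(x)(ty)(b)(x)'
Walking through the pattern:
  Position 0: '(' -> group #1
  Position 3: '(' -> group #2
  Position 7: '(' -> group #3
  Position 10: '(' -> group #4
  Position 14: '(' -> group #5
  Position 17: '(' -> group #6
Total capturing groups: 6

6


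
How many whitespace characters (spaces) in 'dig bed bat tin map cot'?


\s matches whitespace characters (spaces, tabs, etc.).
Text: 'dig bed bat tin map cot'
This text has 6 words separated by spaces.
Number of spaces = number of words - 1 = 6 - 1 = 5

5


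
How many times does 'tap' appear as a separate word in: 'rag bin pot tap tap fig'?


Scanning each word for exact match 'tap':
  Word 1: 'rag' -> no
  Word 2: 'bin' -> no
  Word 3: 'pot' -> no
  Word 4: 'tap' -> MATCH
  Word 5: 'tap' -> MATCH
  Word 6: 'fig' -> no
Total matches: 2

2


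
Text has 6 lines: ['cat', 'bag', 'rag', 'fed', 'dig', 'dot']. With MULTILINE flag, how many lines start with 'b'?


With MULTILINE flag, ^ matches the start of each line.
Lines: ['cat', 'bag', 'rag', 'fed', 'dig', 'dot']
Checking which lines start with 'b':
  Line 1: 'cat' -> no
  Line 2: 'bag' -> MATCH
  Line 3: 'rag' -> no
  Line 4: 'fed' -> no
  Line 5: 'dig' -> no
  Line 6: 'dot' -> no
Matching lines: ['bag']
Count: 1

1


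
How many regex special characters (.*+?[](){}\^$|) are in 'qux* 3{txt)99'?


Regex special characters are: . * + ? [ ] ( ) { } \ ^ $ |
Scanning 'qux* 3{txt)99':
  pos 3: '*' -> SPECIAL
  pos 6: '{' -> SPECIAL
  pos 10: ')' -> SPECIAL
Special chars found: ['*', '{', ')']
Total: 3

3


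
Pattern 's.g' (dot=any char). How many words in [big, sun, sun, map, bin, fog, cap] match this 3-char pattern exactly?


Pattern 's.g' means: starts with 's', any single char, ends with 'g'.
Checking each word (must be exactly 3 chars):
  'big' (len=3): no
  'sun' (len=3): no
  'sun' (len=3): no
  'map' (len=3): no
  'bin' (len=3): no
  'fog' (len=3): no
  'cap' (len=3): no
Matching words: []
Total: 0

0


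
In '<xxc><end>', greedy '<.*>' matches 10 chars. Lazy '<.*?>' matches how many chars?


Greedy '<.*>' tries to match as MUCH as possible.
Lazy '<.*?>' tries to match as LITTLE as possible.

String: '<xxc><end>'
Greedy '<.*>' starts at first '<' and extends to the LAST '>': '<xxc><end>' (10 chars)
Lazy '<.*?>' starts at first '<' and stops at the FIRST '>': '<xxc>' (5 chars)

5


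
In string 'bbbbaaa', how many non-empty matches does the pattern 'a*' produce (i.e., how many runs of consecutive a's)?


Pattern 'a*' matches zero or more a's. We want non-empty runs of consecutive a's.
String: 'bbbbaaa'
Walking through the string to find runs of a's:
  Run 1: positions 4-6 -> 'aaa'
Non-empty runs found: ['aaa']
Count: 1

1


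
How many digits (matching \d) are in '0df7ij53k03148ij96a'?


\d matches any digit 0-9.
Scanning '0df7ij53k03148ij96a':
  pos 0: '0' -> DIGIT
  pos 3: '7' -> DIGIT
  pos 6: '5' -> DIGIT
  pos 7: '3' -> DIGIT
  pos 9: '0' -> DIGIT
  pos 10: '3' -> DIGIT
  pos 11: '1' -> DIGIT
  pos 12: '4' -> DIGIT
  pos 13: '8' -> DIGIT
  pos 16: '9' -> DIGIT
  pos 17: '6' -> DIGIT
Digits found: ['0', '7', '5', '3', '0', '3', '1', '4', '8', '9', '6']
Total: 11

11


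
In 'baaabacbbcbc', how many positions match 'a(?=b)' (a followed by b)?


Lookahead 'a(?=b)' matches 'a' only when followed by 'b'.
String: 'baaabacbbcbc'
Checking each position where char is 'a':
  pos 1: 'a' -> no (next='a')
  pos 2: 'a' -> no (next='a')
  pos 3: 'a' -> MATCH (next='b')
  pos 5: 'a' -> no (next='c')
Matching positions: [3]
Count: 1

1


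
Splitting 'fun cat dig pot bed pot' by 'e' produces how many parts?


Splitting by 'e' breaks the string at each occurrence of the separator.
Text: 'fun cat dig pot bed pot'
Parts after split:
  Part 1: 'fun cat dig pot b'
  Part 2: 'd pot'
Total parts: 2

2


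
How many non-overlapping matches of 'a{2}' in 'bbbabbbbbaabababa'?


Pattern 'a{2}' matches exactly 2 consecutive a's (greedy, non-overlapping).
String: 'bbbabbbbbaabababa'
Scanning for runs of a's:
  Run at pos 3: 'a' (length 1) -> 0 match(es)
  Run at pos 9: 'aa' (length 2) -> 1 match(es)
  Run at pos 12: 'a' (length 1) -> 0 match(es)
  Run at pos 14: 'a' (length 1) -> 0 match(es)
  Run at pos 16: 'a' (length 1) -> 0 match(es)
Matches found: ['aa']
Total: 1

1


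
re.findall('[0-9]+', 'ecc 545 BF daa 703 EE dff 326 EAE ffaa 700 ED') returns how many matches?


Pattern '[0-9]+' finds one or more digits.
Text: 'ecc 545 BF daa 703 EE dff 326 EAE ffaa 700 ED'
Scanning for matches:
  Match 1: '545'
  Match 2: '703'
  Match 3: '326'
  Match 4: '700'
Total matches: 4

4


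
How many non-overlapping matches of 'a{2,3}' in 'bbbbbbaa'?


Pattern 'a{2,3}' matches between 2 and 3 consecutive a's (greedy).
String: 'bbbbbbaa'
Finding runs of a's and applying greedy matching:
  Run at pos 6: 'aa' (length 2)
Matches: ['aa']
Count: 1

1


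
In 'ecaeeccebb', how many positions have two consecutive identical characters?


Looking for consecutive identical characters in 'ecaeeccebb':
  pos 0-1: 'e' vs 'c' -> different
  pos 1-2: 'c' vs 'a' -> different
  pos 2-3: 'a' vs 'e' -> different
  pos 3-4: 'e' vs 'e' -> MATCH ('ee')
  pos 4-5: 'e' vs 'c' -> different
  pos 5-6: 'c' vs 'c' -> MATCH ('cc')
  pos 6-7: 'c' vs 'e' -> different
  pos 7-8: 'e' vs 'b' -> different
  pos 8-9: 'b' vs 'b' -> MATCH ('bb')
Consecutive identical pairs: ['ee', 'cc', 'bb']
Count: 3

3


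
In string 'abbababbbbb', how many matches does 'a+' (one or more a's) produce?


Pattern 'a+' matches one or more consecutive a's.
String: 'abbababbbbb'
Scanning for runs of a:
  Match 1: 'a' (length 1)
  Match 2: 'a' (length 1)
  Match 3: 'a' (length 1)
Total matches: 3

3


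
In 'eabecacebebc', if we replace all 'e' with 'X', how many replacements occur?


re.sub('e', 'X', text) replaces every occurrence of 'e' with 'X'.
Text: 'eabecacebebc'
Scanning for 'e':
  pos 0: 'e' -> replacement #1
  pos 3: 'e' -> replacement #2
  pos 7: 'e' -> replacement #3
  pos 9: 'e' -> replacement #4
Total replacements: 4

4


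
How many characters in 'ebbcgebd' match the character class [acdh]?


Character class [acdh] matches any of: {a, c, d, h}
Scanning string 'ebbcgebd' character by character:
  pos 0: 'e' -> no
  pos 1: 'b' -> no
  pos 2: 'b' -> no
  pos 3: 'c' -> MATCH
  pos 4: 'g' -> no
  pos 5: 'e' -> no
  pos 6: 'b' -> no
  pos 7: 'd' -> MATCH
Total matches: 2

2


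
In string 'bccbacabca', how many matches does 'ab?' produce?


Pattern 'ab?' matches 'a' optionally followed by 'b'.
String: 'bccbacabca'
Scanning left to right for 'a' then checking next char:
  Match 1: 'a' (a not followed by b)
  Match 2: 'ab' (a followed by b)
  Match 3: 'a' (a not followed by b)
Total matches: 3

3


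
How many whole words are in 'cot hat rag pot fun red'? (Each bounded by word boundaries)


Word boundaries (\b) mark the start/end of each word.
Text: 'cot hat rag pot fun red'
Splitting by whitespace:
  Word 1: 'cot'
  Word 2: 'hat'
  Word 3: 'rag'
  Word 4: 'pot'
  Word 5: 'fun'
  Word 6: 'red'
Total whole words: 6

6


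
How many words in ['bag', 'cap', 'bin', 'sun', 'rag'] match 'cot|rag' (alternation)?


Alternation 'cot|rag' matches either 'cot' or 'rag'.
Checking each word:
  'bag' -> no
  'cap' -> no
  'bin' -> no
  'sun' -> no
  'rag' -> MATCH
Matches: ['rag']
Count: 1

1


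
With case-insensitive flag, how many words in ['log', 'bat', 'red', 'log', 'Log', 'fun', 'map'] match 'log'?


Case-insensitive matching: compare each word's lowercase form to 'log'.
  'log' -> lower='log' -> MATCH
  'bat' -> lower='bat' -> no
  'red' -> lower='red' -> no
  'log' -> lower='log' -> MATCH
  'Log' -> lower='log' -> MATCH
  'fun' -> lower='fun' -> no
  'map' -> lower='map' -> no
Matches: ['log', 'log', 'Log']
Count: 3

3


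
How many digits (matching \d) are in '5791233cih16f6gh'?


\d matches any digit 0-9.
Scanning '5791233cih16f6gh':
  pos 0: '5' -> DIGIT
  pos 1: '7' -> DIGIT
  pos 2: '9' -> DIGIT
  pos 3: '1' -> DIGIT
  pos 4: '2' -> DIGIT
  pos 5: '3' -> DIGIT
  pos 6: '3' -> DIGIT
  pos 10: '1' -> DIGIT
  pos 11: '6' -> DIGIT
  pos 13: '6' -> DIGIT
Digits found: ['5', '7', '9', '1', '2', '3', '3', '1', '6', '6']
Total: 10

10


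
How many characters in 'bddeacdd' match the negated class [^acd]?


Negated class [^acd] matches any char NOT in {a, c, d}
Scanning 'bddeacdd':
  pos 0: 'b' -> MATCH
  pos 1: 'd' -> no (excluded)
  pos 2: 'd' -> no (excluded)
  pos 3: 'e' -> MATCH
  pos 4: 'a' -> no (excluded)
  pos 5: 'c' -> no (excluded)
  pos 6: 'd' -> no (excluded)
  pos 7: 'd' -> no (excluded)
Total matches: 2

2


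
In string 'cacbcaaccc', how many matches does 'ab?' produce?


Pattern 'ab?' matches 'a' optionally followed by 'b'.
String: 'cacbcaaccc'
Scanning left to right for 'a' then checking next char:
  Match 1: 'a' (a not followed by b)
  Match 2: 'a' (a not followed by b)
  Match 3: 'a' (a not followed by b)
Total matches: 3

3


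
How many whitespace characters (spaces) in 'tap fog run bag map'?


\s matches whitespace characters (spaces, tabs, etc.).
Text: 'tap fog run bag map'
This text has 5 words separated by spaces.
Number of spaces = number of words - 1 = 5 - 1 = 4

4


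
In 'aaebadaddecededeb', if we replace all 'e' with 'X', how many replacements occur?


re.sub('e', 'X', text) replaces every occurrence of 'e' with 'X'.
Text: 'aaebadaddecededeb'
Scanning for 'e':
  pos 2: 'e' -> replacement #1
  pos 9: 'e' -> replacement #2
  pos 11: 'e' -> replacement #3
  pos 13: 'e' -> replacement #4
  pos 15: 'e' -> replacement #5
Total replacements: 5

5


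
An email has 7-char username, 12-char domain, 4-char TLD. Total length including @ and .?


An email address has format: username@domain.tld
Username length: 7
'@' character: 1
Domain length: 12
'.' character: 1
TLD length: 4
Total = 7 + 1 + 12 + 1 + 4 = 25

25


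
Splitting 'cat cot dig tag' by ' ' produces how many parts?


Splitting by ' ' breaks the string at each occurrence of the separator.
Text: 'cat cot dig tag'
Parts after split:
  Part 1: 'cat'
  Part 2: 'cot'
  Part 3: 'dig'
  Part 4: 'tag'
Total parts: 4

4


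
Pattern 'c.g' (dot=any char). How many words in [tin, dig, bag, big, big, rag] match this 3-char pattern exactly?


Pattern 'c.g' means: starts with 'c', any single char, ends with 'g'.
Checking each word (must be exactly 3 chars):
  'tin' (len=3): no
  'dig' (len=3): no
  'bag' (len=3): no
  'big' (len=3): no
  'big' (len=3): no
  'rag' (len=3): no
Matching words: []
Total: 0

0


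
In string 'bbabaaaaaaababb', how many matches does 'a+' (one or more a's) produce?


Pattern 'a+' matches one or more consecutive a's.
String: 'bbabaaaaaaababb'
Scanning for runs of a:
  Match 1: 'a' (length 1)
  Match 2: 'aaaaaaa' (length 7)
  Match 3: 'a' (length 1)
Total matches: 3

3


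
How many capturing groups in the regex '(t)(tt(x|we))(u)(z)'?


To count capturing groups, count each '(' that starts a group.
Pattern: '(t)(tt(x|we))(u)(z)'
Walking through the pattern:
  Position 0: '(' -> group #1
  Position 3: '(' -> group #2
  Position 6: '(' -> group #3
  Position 13: '(' -> group #4
  Position 16: '(' -> group #5
Total capturing groups: 5

5


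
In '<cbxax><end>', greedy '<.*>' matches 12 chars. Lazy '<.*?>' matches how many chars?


Greedy '<.*>' tries to match as MUCH as possible.
Lazy '<.*?>' tries to match as LITTLE as possible.

String: '<cbxax><end>'
Greedy '<.*>' starts at first '<' and extends to the LAST '>': '<cbxax><end>' (12 chars)
Lazy '<.*?>' starts at first '<' and stops at the FIRST '>': '<cbxax>' (7 chars)

7


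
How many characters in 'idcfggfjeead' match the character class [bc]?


Character class [bc] matches any of: {b, c}
Scanning string 'idcfggfjeead' character by character:
  pos 0: 'i' -> no
  pos 1: 'd' -> no
  pos 2: 'c' -> MATCH
  pos 3: 'f' -> no
  pos 4: 'g' -> no
  pos 5: 'g' -> no
  pos 6: 'f' -> no
  pos 7: 'j' -> no
  pos 8: 'e' -> no
  pos 9: 'e' -> no
  pos 10: 'a' -> no
  pos 11: 'd' -> no
Total matches: 1

1


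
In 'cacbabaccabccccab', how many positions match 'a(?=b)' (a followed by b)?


Lookahead 'a(?=b)' matches 'a' only when followed by 'b'.
String: 'cacbabaccabccccab'
Checking each position where char is 'a':
  pos 1: 'a' -> no (next='c')
  pos 4: 'a' -> MATCH (next='b')
  pos 6: 'a' -> no (next='c')
  pos 9: 'a' -> MATCH (next='b')
  pos 15: 'a' -> MATCH (next='b')
Matching positions: [4, 9, 15]
Count: 3

3


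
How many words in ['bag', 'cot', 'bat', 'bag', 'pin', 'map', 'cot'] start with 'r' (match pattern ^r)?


Pattern ^r anchors to start of word. Check which words begin with 'r':
  'bag' -> no
  'cot' -> no
  'bat' -> no
  'bag' -> no
  'pin' -> no
  'map' -> no
  'cot' -> no
Matching words: []
Count: 0

0


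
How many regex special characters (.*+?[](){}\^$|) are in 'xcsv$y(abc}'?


Regex special characters are: . * + ? [ ] ( ) { } \ ^ $ |
Scanning 'xcsv$y(abc}':
  pos 4: '$' -> SPECIAL
  pos 6: '(' -> SPECIAL
  pos 10: '}' -> SPECIAL
Special chars found: ['$', '(', '}']
Total: 3

3


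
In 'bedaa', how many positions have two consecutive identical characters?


Looking for consecutive identical characters in 'bedaa':
  pos 0-1: 'b' vs 'e' -> different
  pos 1-2: 'e' vs 'd' -> different
  pos 2-3: 'd' vs 'a' -> different
  pos 3-4: 'a' vs 'a' -> MATCH ('aa')
Consecutive identical pairs: ['aa']
Count: 1

1


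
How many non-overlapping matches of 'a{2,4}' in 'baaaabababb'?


Pattern 'a{2,4}' matches between 2 and 4 consecutive a's (greedy).
String: 'baaaabababb'
Finding runs of a's and applying greedy matching:
  Run at pos 1: 'aaaa' (length 4)
  Run at pos 6: 'a' (length 1)
  Run at pos 8: 'a' (length 1)
Matches: ['aaaa']
Count: 1

1


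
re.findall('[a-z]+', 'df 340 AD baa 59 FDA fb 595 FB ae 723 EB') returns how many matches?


Pattern '[a-z]+' finds one or more lowercase letters.
Text: 'df 340 AD baa 59 FDA fb 595 FB ae 723 EB'
Scanning for matches:
  Match 1: 'df'
  Match 2: 'baa'
  Match 3: 'fb'
  Match 4: 'ae'
Total matches: 4

4


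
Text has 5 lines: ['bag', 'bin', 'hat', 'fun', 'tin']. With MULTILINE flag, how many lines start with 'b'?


With MULTILINE flag, ^ matches the start of each line.
Lines: ['bag', 'bin', 'hat', 'fun', 'tin']
Checking which lines start with 'b':
  Line 1: 'bag' -> MATCH
  Line 2: 'bin' -> MATCH
  Line 3: 'hat' -> no
  Line 4: 'fun' -> no
  Line 5: 'tin' -> no
Matching lines: ['bag', 'bin']
Count: 2

2


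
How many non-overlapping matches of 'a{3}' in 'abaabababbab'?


Pattern 'a{3}' matches exactly 3 consecutive a's (greedy, non-overlapping).
String: 'abaabababbab'
Scanning for runs of a's:
  Run at pos 0: 'a' (length 1) -> 0 match(es)
  Run at pos 2: 'aa' (length 2) -> 0 match(es)
  Run at pos 5: 'a' (length 1) -> 0 match(es)
  Run at pos 7: 'a' (length 1) -> 0 match(es)
  Run at pos 10: 'a' (length 1) -> 0 match(es)
Matches found: []
Total: 0

0


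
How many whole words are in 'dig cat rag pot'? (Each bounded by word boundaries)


Word boundaries (\b) mark the start/end of each word.
Text: 'dig cat rag pot'
Splitting by whitespace:
  Word 1: 'dig'
  Word 2: 'cat'
  Word 3: 'rag'
  Word 4: 'pot'
Total whole words: 4

4


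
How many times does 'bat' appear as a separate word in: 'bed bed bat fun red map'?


Scanning each word for exact match 'bat':
  Word 1: 'bed' -> no
  Word 2: 'bed' -> no
  Word 3: 'bat' -> MATCH
  Word 4: 'fun' -> no
  Word 5: 'red' -> no
  Word 6: 'map' -> no
Total matches: 1

1


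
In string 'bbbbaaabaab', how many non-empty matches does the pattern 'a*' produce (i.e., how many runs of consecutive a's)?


Pattern 'a*' matches zero or more a's. We want non-empty runs of consecutive a's.
String: 'bbbbaaabaab'
Walking through the string to find runs of a's:
  Run 1: positions 4-6 -> 'aaa'
  Run 2: positions 8-9 -> 'aa'
Non-empty runs found: ['aaa', 'aa']
Count: 2

2


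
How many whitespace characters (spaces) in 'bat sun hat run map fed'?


\s matches whitespace characters (spaces, tabs, etc.).
Text: 'bat sun hat run map fed'
This text has 6 words separated by spaces.
Number of spaces = number of words - 1 = 6 - 1 = 5

5


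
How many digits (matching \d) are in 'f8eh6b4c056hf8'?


\d matches any digit 0-9.
Scanning 'f8eh6b4c056hf8':
  pos 1: '8' -> DIGIT
  pos 4: '6' -> DIGIT
  pos 6: '4' -> DIGIT
  pos 8: '0' -> DIGIT
  pos 9: '5' -> DIGIT
  pos 10: '6' -> DIGIT
  pos 13: '8' -> DIGIT
Digits found: ['8', '6', '4', '0', '5', '6', '8']
Total: 7

7


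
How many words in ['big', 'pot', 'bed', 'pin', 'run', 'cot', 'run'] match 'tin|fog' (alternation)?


Alternation 'tin|fog' matches either 'tin' or 'fog'.
Checking each word:
  'big' -> no
  'pot' -> no
  'bed' -> no
  'pin' -> no
  'run' -> no
  'cot' -> no
  'run' -> no
Matches: []
Count: 0

0


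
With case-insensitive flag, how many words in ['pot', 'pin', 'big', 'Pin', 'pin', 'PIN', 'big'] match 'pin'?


Case-insensitive matching: compare each word's lowercase form to 'pin'.
  'pot' -> lower='pot' -> no
  'pin' -> lower='pin' -> MATCH
  'big' -> lower='big' -> no
  'Pin' -> lower='pin' -> MATCH
  'pin' -> lower='pin' -> MATCH
  'PIN' -> lower='pin' -> MATCH
  'big' -> lower='big' -> no
Matches: ['pin', 'Pin', 'pin', 'PIN']
Count: 4

4


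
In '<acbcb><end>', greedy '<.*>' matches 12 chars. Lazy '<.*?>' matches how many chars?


Greedy '<.*>' tries to match as MUCH as possible.
Lazy '<.*?>' tries to match as LITTLE as possible.

String: '<acbcb><end>'
Greedy '<.*>' starts at first '<' and extends to the LAST '>': '<acbcb><end>' (12 chars)
Lazy '<.*?>' starts at first '<' and stops at the FIRST '>': '<acbcb>' (7 chars)

7


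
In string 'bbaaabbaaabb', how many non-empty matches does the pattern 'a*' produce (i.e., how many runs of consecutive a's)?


Pattern 'a*' matches zero or more a's. We want non-empty runs of consecutive a's.
String: 'bbaaabbaaabb'
Walking through the string to find runs of a's:
  Run 1: positions 2-4 -> 'aaa'
  Run 2: positions 7-9 -> 'aaa'
Non-empty runs found: ['aaa', 'aaa']
Count: 2

2


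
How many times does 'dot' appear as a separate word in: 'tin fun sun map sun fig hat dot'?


Scanning each word for exact match 'dot':
  Word 1: 'tin' -> no
  Word 2: 'fun' -> no
  Word 3: 'sun' -> no
  Word 4: 'map' -> no
  Word 5: 'sun' -> no
  Word 6: 'fig' -> no
  Word 7: 'hat' -> no
  Word 8: 'dot' -> MATCH
Total matches: 1

1


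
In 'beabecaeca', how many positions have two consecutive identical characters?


Looking for consecutive identical characters in 'beabecaeca':
  pos 0-1: 'b' vs 'e' -> different
  pos 1-2: 'e' vs 'a' -> different
  pos 2-3: 'a' vs 'b' -> different
  pos 3-4: 'b' vs 'e' -> different
  pos 4-5: 'e' vs 'c' -> different
  pos 5-6: 'c' vs 'a' -> different
  pos 6-7: 'a' vs 'e' -> different
  pos 7-8: 'e' vs 'c' -> different
  pos 8-9: 'c' vs 'a' -> different
Consecutive identical pairs: []
Count: 0

0


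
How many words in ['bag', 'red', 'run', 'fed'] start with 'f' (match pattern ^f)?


Pattern ^f anchors to start of word. Check which words begin with 'f':
  'bag' -> no
  'red' -> no
  'run' -> no
  'fed' -> MATCH (starts with 'f')
Matching words: ['fed']
Count: 1

1


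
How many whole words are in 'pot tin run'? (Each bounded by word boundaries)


Word boundaries (\b) mark the start/end of each word.
Text: 'pot tin run'
Splitting by whitespace:
  Word 1: 'pot'
  Word 2: 'tin'
  Word 3: 'run'
Total whole words: 3

3


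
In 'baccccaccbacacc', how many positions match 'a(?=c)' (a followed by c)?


Lookahead 'a(?=c)' matches 'a' only when followed by 'c'.
String: 'baccccaccbacacc'
Checking each position where char is 'a':
  pos 1: 'a' -> MATCH (next='c')
  pos 6: 'a' -> MATCH (next='c')
  pos 10: 'a' -> MATCH (next='c')
  pos 12: 'a' -> MATCH (next='c')
Matching positions: [1, 6, 10, 12]
Count: 4

4


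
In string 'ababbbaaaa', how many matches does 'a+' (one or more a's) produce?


Pattern 'a+' matches one or more consecutive a's.
String: 'ababbbaaaa'
Scanning for runs of a:
  Match 1: 'a' (length 1)
  Match 2: 'a' (length 1)
  Match 3: 'aaaa' (length 4)
Total matches: 3

3


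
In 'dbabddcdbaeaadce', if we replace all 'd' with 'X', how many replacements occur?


re.sub('d', 'X', text) replaces every occurrence of 'd' with 'X'.
Text: 'dbabddcdbaeaadce'
Scanning for 'd':
  pos 0: 'd' -> replacement #1
  pos 4: 'd' -> replacement #2
  pos 5: 'd' -> replacement #3
  pos 7: 'd' -> replacement #4
  pos 13: 'd' -> replacement #5
Total replacements: 5

5


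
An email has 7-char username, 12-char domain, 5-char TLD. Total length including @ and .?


An email address has format: username@domain.tld
Username length: 7
'@' character: 1
Domain length: 12
'.' character: 1
TLD length: 5
Total = 7 + 1 + 12 + 1 + 5 = 26

26


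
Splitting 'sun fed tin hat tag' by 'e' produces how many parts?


Splitting by 'e' breaks the string at each occurrence of the separator.
Text: 'sun fed tin hat tag'
Parts after split:
  Part 1: 'sun f'
  Part 2: 'd tin hat tag'
Total parts: 2

2


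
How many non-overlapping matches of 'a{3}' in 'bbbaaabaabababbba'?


Pattern 'a{3}' matches exactly 3 consecutive a's (greedy, non-overlapping).
String: 'bbbaaabaabababbba'
Scanning for runs of a's:
  Run at pos 3: 'aaa' (length 3) -> 1 match(es)
  Run at pos 7: 'aa' (length 2) -> 0 match(es)
  Run at pos 10: 'a' (length 1) -> 0 match(es)
  Run at pos 12: 'a' (length 1) -> 0 match(es)
  Run at pos 16: 'a' (length 1) -> 0 match(es)
Matches found: ['aaa']
Total: 1

1


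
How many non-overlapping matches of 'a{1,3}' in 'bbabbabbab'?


Pattern 'a{1,3}' matches between 1 and 3 consecutive a's (greedy).
String: 'bbabbabbab'
Finding runs of a's and applying greedy matching:
  Run at pos 2: 'a' (length 1)
  Run at pos 5: 'a' (length 1)
  Run at pos 8: 'a' (length 1)
Matches: ['a', 'a', 'a']
Count: 3

3


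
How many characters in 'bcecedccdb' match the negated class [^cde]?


Negated class [^cde] matches any char NOT in {c, d, e}
Scanning 'bcecedccdb':
  pos 0: 'b' -> MATCH
  pos 1: 'c' -> no (excluded)
  pos 2: 'e' -> no (excluded)
  pos 3: 'c' -> no (excluded)
  pos 4: 'e' -> no (excluded)
  pos 5: 'd' -> no (excluded)
  pos 6: 'c' -> no (excluded)
  pos 7: 'c' -> no (excluded)
  pos 8: 'd' -> no (excluded)
  pos 9: 'b' -> MATCH
Total matches: 2

2


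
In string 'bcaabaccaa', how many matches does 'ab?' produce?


Pattern 'ab?' matches 'a' optionally followed by 'b'.
String: 'bcaabaccaa'
Scanning left to right for 'a' then checking next char:
  Match 1: 'a' (a not followed by b)
  Match 2: 'ab' (a followed by b)
  Match 3: 'a' (a not followed by b)
  Match 4: 'a' (a not followed by b)
  Match 5: 'a' (a not followed by b)
Total matches: 5

5


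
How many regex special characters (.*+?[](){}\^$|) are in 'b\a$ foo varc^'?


Regex special characters are: . * + ? [ ] ( ) { } \ ^ $ |
Scanning 'b\a$ foo varc^':
  pos 1: '\' -> SPECIAL
  pos 3: '$' -> SPECIAL
  pos 13: '^' -> SPECIAL
Special chars found: ['\\', '$', '^']
Total: 3

3


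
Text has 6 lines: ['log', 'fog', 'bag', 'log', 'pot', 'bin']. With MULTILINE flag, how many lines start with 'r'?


With MULTILINE flag, ^ matches the start of each line.
Lines: ['log', 'fog', 'bag', 'log', 'pot', 'bin']
Checking which lines start with 'r':
  Line 1: 'log' -> no
  Line 2: 'fog' -> no
  Line 3: 'bag' -> no
  Line 4: 'log' -> no
  Line 5: 'pot' -> no
  Line 6: 'bin' -> no
Matching lines: []
Count: 0

0


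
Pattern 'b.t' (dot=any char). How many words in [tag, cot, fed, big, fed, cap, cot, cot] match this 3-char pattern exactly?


Pattern 'b.t' means: starts with 'b', any single char, ends with 't'.
Checking each word (must be exactly 3 chars):
  'tag' (len=3): no
  'cot' (len=3): no
  'fed' (len=3): no
  'big' (len=3): no
  'fed' (len=3): no
  'cap' (len=3): no
  'cot' (len=3): no
  'cot' (len=3): no
Matching words: []
Total: 0

0


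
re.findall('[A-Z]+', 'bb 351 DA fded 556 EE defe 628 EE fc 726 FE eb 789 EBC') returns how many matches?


Pattern '[A-Z]+' finds one or more uppercase letters.
Text: 'bb 351 DA fded 556 EE defe 628 EE fc 726 FE eb 789 EBC'
Scanning for matches:
  Match 1: 'DA'
  Match 2: 'EE'
  Match 3: 'EE'
  Match 4: 'FE'
  Match 5: 'EBC'
Total matches: 5

5


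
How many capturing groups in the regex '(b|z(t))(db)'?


To count capturing groups, count each '(' that starts a group.
Pattern: '(b|z(t))(db)'
Walking through the pattern:
  Position 0: '(' -> group #1
  Position 4: '(' -> group #2
  Position 8: '(' -> group #3
Total capturing groups: 3

3


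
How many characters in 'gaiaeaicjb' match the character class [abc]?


Character class [abc] matches any of: {a, b, c}
Scanning string 'gaiaeaicjb' character by character:
  pos 0: 'g' -> no
  pos 1: 'a' -> MATCH
  pos 2: 'i' -> no
  pos 3: 'a' -> MATCH
  pos 4: 'e' -> no
  pos 5: 'a' -> MATCH
  pos 6: 'i' -> no
  pos 7: 'c' -> MATCH
  pos 8: 'j' -> no
  pos 9: 'b' -> MATCH
Total matches: 5

5


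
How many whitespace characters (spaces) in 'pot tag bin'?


\s matches whitespace characters (spaces, tabs, etc.).
Text: 'pot tag bin'
This text has 3 words separated by spaces.
Number of spaces = number of words - 1 = 3 - 1 = 2

2


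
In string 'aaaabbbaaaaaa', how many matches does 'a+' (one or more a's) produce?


Pattern 'a+' matches one or more consecutive a's.
String: 'aaaabbbaaaaaa'
Scanning for runs of a:
  Match 1: 'aaaa' (length 4)
  Match 2: 'aaaaaa' (length 6)
Total matches: 2

2


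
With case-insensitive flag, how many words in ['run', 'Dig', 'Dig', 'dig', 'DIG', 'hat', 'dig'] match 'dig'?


Case-insensitive matching: compare each word's lowercase form to 'dig'.
  'run' -> lower='run' -> no
  'Dig' -> lower='dig' -> MATCH
  'Dig' -> lower='dig' -> MATCH
  'dig' -> lower='dig' -> MATCH
  'DIG' -> lower='dig' -> MATCH
  'hat' -> lower='hat' -> no
  'dig' -> lower='dig' -> MATCH
Matches: ['Dig', 'Dig', 'dig', 'DIG', 'dig']
Count: 5

5
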